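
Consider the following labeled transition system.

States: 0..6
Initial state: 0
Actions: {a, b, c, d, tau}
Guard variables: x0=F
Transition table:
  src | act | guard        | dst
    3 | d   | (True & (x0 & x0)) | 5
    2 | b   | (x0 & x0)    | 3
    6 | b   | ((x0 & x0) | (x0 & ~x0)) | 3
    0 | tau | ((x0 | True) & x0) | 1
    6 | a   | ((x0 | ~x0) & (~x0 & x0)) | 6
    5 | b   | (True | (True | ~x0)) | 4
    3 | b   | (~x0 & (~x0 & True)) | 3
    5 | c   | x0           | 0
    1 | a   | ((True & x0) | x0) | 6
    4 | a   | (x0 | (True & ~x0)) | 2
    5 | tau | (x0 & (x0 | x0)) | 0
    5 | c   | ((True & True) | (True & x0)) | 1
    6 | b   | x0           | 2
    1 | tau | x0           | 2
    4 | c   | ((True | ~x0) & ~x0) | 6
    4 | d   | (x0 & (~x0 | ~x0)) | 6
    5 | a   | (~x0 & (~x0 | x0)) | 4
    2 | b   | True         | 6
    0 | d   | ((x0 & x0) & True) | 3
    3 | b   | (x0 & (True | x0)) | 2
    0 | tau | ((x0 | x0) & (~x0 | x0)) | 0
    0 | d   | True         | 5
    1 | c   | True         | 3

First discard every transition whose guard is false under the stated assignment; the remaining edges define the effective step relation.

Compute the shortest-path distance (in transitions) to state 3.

BFS to 3:
  Layer 0: {0}
  Layer 1: {5}
  Layer 2: {1,4}
  Layer 3: {2,3,6}
depth(3)=3, e.g. d·c·c

Answer: 3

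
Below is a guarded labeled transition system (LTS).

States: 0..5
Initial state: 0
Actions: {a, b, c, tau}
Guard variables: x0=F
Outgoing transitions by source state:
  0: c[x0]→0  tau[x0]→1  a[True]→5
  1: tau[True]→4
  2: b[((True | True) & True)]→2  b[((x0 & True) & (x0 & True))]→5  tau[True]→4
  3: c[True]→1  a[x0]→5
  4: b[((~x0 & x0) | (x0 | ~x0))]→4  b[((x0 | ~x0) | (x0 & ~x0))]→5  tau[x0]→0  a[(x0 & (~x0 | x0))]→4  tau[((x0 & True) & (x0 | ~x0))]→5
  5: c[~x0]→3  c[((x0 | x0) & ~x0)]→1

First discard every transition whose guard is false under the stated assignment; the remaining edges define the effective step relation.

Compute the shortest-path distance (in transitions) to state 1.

Breadth-first toward 1:
  L0 = {0}
  L1 = {5}
  L2 = {3}
  L3 = {1}
first hit 1 at d=3 via a·c·c

Answer: 3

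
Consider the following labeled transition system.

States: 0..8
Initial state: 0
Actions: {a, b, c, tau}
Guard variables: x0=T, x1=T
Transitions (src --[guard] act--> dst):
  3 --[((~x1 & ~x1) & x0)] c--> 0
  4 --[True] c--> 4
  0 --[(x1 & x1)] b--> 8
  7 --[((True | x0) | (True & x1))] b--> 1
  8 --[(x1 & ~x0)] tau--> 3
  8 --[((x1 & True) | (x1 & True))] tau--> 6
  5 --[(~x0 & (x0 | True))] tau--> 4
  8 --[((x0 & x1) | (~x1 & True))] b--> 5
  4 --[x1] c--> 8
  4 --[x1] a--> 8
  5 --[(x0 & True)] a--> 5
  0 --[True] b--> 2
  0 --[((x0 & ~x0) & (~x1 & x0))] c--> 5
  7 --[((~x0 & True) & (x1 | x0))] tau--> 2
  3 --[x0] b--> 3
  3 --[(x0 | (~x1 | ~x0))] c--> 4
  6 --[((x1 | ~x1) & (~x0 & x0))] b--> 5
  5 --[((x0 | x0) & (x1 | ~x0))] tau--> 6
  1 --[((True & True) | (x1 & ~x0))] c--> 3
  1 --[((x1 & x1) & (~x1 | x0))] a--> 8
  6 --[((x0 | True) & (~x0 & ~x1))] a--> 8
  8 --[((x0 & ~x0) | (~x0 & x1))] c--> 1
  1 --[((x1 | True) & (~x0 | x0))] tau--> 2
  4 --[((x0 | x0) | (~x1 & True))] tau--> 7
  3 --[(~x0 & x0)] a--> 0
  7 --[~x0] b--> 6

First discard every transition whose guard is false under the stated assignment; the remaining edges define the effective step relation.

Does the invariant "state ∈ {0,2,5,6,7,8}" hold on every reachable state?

Answer: INVARIANT HOLDS

Trace:
Allowed set {0,2,5,6,7,8}
R = {0,2,5,6,8}
  0: safe
  2: safe
  5: safe
  6: safe
  8: safe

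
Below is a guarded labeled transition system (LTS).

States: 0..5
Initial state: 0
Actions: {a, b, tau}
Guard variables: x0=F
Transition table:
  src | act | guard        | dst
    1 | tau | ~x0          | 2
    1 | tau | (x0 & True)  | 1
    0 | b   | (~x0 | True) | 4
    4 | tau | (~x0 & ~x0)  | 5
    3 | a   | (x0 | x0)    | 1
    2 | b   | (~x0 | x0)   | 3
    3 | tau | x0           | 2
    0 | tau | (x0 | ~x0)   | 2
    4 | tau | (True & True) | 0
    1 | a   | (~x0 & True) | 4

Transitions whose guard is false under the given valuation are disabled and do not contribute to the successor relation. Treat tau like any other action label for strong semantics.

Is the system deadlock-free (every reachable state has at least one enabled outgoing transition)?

Reachable = {0,2,3,4,5}
  0: b→4  tau→2  [2 out]
  2: b→3  [1 out]
  3: ∅  [no exit]
  4: tau→0  tau→5  [2 out]
  5: ∅  [no exit]
trace reaching 3: tau·b

Answer: DEADLOCK at state 3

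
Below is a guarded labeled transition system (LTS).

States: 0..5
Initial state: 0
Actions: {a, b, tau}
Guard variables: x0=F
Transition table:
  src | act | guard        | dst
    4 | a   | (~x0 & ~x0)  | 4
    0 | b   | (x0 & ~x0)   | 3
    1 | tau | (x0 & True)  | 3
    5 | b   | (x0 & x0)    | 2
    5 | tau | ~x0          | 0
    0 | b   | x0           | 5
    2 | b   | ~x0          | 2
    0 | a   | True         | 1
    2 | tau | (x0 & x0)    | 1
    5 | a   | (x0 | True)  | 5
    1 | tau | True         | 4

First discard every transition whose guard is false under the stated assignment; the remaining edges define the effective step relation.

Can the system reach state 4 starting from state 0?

After dropping false guards: 6 live edges.
depth 0: {0}
depth 1: {1}  total {0,1}
depth 2: {4}  total {0,1,4}
Reachable = {0,1,4}
witness 4: a·tau

Answer: REACHABLE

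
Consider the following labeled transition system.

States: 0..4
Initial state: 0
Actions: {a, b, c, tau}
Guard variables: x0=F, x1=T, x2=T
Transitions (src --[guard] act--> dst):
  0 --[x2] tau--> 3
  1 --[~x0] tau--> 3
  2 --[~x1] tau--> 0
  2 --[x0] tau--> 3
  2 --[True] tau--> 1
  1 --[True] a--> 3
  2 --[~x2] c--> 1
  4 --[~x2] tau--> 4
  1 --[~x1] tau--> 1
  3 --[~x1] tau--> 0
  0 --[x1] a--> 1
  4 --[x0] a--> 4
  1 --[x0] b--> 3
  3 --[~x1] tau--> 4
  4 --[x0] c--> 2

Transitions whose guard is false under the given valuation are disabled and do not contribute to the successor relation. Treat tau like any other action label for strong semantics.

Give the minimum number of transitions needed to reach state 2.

Answer: UNREACHABLE

Analysis:
BFS to 2:
  Layer 0: {0}
  Layer 1: {1,3}
2 never appears.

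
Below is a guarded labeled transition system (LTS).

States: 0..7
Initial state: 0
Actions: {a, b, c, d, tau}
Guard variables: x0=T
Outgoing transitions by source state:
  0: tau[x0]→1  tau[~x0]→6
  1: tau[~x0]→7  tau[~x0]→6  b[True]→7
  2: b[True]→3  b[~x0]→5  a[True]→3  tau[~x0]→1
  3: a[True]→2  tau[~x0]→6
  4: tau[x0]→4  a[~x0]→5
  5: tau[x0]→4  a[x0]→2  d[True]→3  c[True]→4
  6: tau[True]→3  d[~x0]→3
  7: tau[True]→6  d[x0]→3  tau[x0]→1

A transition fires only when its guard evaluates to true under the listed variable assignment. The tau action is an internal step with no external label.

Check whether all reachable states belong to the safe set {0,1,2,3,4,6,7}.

Allowed set {0,1,2,3,4,6,7}
R = {0,1,2,3,6,7}
  0: ✓
  1: ✓
  2: ✓
  3: ✓
  6: ✓
  7: ✓

Answer: INVARIANT HOLDS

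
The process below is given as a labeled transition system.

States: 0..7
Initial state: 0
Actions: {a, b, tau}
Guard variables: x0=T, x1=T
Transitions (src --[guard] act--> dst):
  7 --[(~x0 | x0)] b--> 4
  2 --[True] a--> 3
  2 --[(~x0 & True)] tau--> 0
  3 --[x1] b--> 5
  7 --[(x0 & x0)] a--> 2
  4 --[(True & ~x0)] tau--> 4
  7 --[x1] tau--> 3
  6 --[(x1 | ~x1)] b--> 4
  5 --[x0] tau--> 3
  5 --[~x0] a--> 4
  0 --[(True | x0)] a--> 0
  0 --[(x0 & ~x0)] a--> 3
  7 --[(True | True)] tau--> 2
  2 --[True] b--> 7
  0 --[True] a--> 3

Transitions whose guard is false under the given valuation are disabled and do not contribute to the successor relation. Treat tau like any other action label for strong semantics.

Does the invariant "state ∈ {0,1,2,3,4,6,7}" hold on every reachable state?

Safe = {0,1,2,3,4,6,7}
R = {0,3,5}
  0: safe
  3: safe
  5: VIOLATES
counterexample path to 5: a·b

Answer: INVARIANT VIOLATED at state 5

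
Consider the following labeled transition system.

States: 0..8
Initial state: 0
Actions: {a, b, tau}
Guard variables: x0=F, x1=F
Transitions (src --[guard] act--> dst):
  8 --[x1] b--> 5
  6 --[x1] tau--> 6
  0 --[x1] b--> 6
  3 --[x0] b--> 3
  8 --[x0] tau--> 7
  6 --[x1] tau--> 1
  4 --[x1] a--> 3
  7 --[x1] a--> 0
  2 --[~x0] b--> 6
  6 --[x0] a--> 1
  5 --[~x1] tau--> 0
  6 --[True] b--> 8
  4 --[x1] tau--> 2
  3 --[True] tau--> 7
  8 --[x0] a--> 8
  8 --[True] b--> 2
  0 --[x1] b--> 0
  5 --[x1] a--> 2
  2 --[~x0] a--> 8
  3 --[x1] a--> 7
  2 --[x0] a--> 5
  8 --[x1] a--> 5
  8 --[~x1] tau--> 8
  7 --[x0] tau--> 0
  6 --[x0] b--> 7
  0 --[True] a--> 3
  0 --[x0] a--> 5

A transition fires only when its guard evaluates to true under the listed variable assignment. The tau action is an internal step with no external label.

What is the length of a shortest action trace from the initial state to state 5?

Answer: UNREACHABLE

Trace:
Breadth-first toward 5:
  Layer 0: {0}
  Layer 1: {3}
  Layer 2: {7}
5 never appears.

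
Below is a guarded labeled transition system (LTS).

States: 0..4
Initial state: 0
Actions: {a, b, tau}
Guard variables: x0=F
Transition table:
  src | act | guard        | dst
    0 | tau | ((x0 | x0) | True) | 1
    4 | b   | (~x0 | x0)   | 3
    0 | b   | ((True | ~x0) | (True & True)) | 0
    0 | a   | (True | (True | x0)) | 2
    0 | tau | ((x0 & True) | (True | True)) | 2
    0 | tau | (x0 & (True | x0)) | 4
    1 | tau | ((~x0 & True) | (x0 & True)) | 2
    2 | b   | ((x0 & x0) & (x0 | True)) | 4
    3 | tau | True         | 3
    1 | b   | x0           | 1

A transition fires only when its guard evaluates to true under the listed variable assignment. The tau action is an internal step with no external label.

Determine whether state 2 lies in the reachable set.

Answer: REACHABLE

Working:
Guard filter leaves 7 enabled edge(s).
L0 = {0}
L1 = {1,2}  cumulative {0,1,2}
R = {0,1,2}
trace reaching 2: tau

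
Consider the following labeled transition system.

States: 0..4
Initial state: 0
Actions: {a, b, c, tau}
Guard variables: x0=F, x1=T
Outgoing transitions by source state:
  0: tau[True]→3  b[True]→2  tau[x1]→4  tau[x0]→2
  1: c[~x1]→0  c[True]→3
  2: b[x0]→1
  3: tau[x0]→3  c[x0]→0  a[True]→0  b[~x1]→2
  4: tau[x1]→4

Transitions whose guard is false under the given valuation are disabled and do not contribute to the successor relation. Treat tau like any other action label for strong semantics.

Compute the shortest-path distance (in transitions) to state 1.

BFS to 1:
  L0 = {0}
  L1 = {2,3,4}
1 never appears.

Answer: UNREACHABLE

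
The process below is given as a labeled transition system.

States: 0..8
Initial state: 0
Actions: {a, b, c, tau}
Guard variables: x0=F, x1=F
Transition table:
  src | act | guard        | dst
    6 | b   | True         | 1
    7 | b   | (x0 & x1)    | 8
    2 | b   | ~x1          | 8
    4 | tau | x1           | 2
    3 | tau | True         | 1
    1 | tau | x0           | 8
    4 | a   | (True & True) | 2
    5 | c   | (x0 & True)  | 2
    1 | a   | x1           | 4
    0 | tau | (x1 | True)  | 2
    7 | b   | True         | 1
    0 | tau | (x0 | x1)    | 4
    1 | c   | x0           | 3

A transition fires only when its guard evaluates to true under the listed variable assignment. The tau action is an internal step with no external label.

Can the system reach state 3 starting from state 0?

Answer: UNREACHABLE

Working:
6 transition(s) survive guard evaluation.
Layer 0: {0}
Layer 1: {2}  now seen {0,2}
Layer 2: {8}  now seen {0,2,8}
Reach set: {0,2,8}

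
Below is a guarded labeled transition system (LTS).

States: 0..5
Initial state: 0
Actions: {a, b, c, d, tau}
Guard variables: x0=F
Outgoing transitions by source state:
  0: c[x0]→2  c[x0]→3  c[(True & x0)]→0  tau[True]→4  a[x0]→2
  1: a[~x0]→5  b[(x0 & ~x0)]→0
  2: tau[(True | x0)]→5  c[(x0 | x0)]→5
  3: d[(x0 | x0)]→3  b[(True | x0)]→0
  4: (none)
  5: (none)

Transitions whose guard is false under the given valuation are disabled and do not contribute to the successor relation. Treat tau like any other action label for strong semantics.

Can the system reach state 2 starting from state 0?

After dropping false guards: 4 live edges.
L0 = {0}
L1 = {4}  cumulative {0,4}
Reach set: {0,4}

Answer: UNREACHABLE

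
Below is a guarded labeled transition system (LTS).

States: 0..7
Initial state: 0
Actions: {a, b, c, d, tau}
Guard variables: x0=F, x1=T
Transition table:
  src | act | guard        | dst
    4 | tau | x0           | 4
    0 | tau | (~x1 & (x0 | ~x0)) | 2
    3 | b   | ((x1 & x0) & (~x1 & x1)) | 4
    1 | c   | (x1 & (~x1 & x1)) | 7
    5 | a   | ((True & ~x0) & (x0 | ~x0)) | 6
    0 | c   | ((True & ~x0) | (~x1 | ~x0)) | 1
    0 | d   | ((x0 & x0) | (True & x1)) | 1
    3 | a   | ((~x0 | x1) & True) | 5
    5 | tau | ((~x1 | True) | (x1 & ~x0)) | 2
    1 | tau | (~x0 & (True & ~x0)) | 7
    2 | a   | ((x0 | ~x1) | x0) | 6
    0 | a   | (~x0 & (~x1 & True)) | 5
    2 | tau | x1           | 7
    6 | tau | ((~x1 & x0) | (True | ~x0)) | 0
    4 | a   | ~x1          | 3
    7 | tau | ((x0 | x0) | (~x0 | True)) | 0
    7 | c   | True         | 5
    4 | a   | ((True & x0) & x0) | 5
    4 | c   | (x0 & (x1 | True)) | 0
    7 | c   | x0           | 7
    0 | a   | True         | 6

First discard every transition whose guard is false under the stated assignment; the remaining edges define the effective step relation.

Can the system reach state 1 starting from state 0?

Guard filter leaves 11 enabled edge(s).
depth 0: {0}
depth 1: {1,6}  total {0,1,6}
depth 2: {7}  total {0,1,6,7}
depth 3: {5}  total {0,1,5,6,7}
depth 4: {2}  total {0,1,2,5,6,7}
R = {0,1,2,5,6,7}
Path to 1: c

Answer: REACHABLE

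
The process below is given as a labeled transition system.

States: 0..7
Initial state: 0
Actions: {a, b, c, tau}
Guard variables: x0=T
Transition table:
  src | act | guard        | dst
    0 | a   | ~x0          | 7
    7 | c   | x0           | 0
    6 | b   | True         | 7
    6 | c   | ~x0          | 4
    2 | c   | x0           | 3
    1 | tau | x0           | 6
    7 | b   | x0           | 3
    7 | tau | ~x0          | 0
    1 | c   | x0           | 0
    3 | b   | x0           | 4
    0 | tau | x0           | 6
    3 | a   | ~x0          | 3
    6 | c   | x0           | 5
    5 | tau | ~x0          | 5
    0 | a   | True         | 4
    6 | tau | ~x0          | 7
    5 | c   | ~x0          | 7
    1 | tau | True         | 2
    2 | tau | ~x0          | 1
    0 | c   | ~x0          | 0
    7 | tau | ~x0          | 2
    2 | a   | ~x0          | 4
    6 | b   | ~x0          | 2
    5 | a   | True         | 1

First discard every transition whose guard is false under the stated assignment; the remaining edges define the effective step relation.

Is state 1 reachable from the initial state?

Answer: REACHABLE

Trace:
After dropping false guards: 12 live edges.
depth 0: {0}
depth 1: {4,6}  total {0,4,6}
depth 2: {5,7}  total {0,4,5,6,7}
depth 3: {1,3}  total {0,1,3,4,5,6,7}
depth 4: {2}  total {0,1,2,3,4,5,6,7}
R = {0,1,2,3,4,5,6,7}
Path to 1: tau·c·a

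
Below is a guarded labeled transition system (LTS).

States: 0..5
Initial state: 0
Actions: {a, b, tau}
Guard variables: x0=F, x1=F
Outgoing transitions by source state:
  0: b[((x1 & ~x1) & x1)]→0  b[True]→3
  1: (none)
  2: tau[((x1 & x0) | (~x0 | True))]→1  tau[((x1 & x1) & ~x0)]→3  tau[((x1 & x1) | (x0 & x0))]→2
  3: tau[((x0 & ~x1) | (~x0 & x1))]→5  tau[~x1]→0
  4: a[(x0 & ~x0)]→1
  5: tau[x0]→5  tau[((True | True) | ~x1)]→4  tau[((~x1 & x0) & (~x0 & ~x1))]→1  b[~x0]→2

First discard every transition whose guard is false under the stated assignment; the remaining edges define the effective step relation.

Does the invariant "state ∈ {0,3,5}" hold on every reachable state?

Allowed set {0,3,5}
R = {0,3}
  0: ✓
  3: ✓

Answer: INVARIANT HOLDS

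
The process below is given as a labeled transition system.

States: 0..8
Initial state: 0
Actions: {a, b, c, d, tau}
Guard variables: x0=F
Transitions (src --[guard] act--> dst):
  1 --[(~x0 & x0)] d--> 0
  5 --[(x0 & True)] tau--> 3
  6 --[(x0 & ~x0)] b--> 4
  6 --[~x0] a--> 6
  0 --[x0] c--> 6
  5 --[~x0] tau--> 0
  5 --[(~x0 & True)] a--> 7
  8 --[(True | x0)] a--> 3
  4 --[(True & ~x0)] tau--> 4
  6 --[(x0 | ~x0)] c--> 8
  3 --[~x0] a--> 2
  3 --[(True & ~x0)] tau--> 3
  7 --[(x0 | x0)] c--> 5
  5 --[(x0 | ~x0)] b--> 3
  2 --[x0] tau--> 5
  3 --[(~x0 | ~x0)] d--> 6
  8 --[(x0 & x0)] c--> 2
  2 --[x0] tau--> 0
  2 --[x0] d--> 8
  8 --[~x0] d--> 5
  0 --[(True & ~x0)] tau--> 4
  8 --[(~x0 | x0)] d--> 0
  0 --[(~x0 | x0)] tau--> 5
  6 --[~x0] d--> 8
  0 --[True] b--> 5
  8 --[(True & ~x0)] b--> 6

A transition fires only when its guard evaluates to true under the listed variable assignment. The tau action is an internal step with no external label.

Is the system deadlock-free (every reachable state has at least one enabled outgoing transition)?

Reach set: {0,2,3,4,5,6,7,8}
  0: b→5  tau→4  tau→5  [deg 3]
  2: ∅  [STUCK]
  3: a→2  d→6  tau→3  [deg 3]
  4: tau→4  [deg 1]
  5: a→7  b→3  tau→0  [deg 3]
  6: a→6  c→8  d→8  [deg 3]
  7: ∅  [STUCK]
  8: a→3  b→6  d→0  d→5  [deg 4]
witness 2: tau·b·a

Answer: DEADLOCK at state 2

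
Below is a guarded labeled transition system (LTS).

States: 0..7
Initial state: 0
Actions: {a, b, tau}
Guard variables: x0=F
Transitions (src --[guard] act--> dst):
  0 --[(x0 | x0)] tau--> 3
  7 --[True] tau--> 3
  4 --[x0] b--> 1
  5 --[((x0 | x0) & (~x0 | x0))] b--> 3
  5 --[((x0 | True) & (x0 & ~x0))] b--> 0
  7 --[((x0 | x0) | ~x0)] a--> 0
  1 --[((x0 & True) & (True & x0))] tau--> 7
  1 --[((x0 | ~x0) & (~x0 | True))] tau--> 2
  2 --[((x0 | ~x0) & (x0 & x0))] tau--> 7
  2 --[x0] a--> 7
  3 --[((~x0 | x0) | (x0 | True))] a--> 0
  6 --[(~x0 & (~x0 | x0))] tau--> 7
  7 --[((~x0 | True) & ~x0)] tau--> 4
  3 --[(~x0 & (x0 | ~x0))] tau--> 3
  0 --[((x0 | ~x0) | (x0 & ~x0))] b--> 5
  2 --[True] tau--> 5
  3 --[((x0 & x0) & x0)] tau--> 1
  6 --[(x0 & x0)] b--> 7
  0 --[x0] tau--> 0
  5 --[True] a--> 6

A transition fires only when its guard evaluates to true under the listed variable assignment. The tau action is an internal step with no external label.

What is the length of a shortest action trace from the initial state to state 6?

BFS to 6:
  Layer 0: {0}
  Layer 1: {5}
  Layer 2: {6}
depth(6)=2, e.g. b·a

Answer: 2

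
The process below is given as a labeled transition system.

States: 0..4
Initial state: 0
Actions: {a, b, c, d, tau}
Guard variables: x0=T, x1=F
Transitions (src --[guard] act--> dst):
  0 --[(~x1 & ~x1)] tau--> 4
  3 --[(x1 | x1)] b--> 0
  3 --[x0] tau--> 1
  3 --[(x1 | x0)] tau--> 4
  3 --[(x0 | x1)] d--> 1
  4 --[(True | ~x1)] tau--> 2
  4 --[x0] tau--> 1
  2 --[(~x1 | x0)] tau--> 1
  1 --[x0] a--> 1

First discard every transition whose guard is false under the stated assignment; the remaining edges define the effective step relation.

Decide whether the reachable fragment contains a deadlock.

Answer: DEADLOCK-FREE

Working:
Reachable = {0,1,2,4}
  0: tau→4  [deg 1]
  1: a→1  [deg 1]
  2: tau→1  [deg 1]
  4: tau→1  tau→2  [deg 2]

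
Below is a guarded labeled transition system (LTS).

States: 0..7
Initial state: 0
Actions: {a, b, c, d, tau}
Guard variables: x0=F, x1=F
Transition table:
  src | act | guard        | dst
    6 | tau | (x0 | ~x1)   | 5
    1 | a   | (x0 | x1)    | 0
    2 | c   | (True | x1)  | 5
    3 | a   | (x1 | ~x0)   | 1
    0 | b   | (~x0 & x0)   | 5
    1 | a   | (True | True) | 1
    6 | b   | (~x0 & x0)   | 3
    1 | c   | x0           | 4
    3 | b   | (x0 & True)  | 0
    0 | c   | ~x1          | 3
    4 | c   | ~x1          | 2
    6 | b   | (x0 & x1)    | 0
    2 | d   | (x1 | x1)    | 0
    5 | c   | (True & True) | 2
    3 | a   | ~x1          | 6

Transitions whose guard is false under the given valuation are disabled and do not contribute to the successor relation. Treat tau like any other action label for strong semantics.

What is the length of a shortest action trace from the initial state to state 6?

Answer: 2

Trace:
Layered search for 6:
  Layer 0: {0}
  Layer 1: {3}
  Layer 2: {1,6}
6 enters at depth 2; path c·a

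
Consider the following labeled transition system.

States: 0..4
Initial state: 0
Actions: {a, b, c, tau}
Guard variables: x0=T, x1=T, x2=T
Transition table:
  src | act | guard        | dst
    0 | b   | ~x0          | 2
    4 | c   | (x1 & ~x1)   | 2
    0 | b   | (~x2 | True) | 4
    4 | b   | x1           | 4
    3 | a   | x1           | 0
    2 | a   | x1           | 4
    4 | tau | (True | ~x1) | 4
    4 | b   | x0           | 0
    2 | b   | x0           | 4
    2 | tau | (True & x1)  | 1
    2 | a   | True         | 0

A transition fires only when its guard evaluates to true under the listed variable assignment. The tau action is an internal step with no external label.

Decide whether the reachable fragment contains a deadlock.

Reachable = {0,4}
  0: b→4  [1 exit(s)]
  4: b→0  b→4  tau→4  [3 exit(s)]

Answer: DEADLOCK-FREE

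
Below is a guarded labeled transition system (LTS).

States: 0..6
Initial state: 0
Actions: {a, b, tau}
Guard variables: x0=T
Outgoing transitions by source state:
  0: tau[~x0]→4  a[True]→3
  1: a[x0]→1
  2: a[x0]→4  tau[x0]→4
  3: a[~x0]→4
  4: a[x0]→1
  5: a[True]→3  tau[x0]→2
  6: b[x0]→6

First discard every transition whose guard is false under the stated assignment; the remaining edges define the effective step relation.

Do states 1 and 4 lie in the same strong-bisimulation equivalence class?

Bisimulation quotient by refinement:
  round 0: {{0,1,2,3,4,5,6}}
  round 1: {{0,1,4},{2,5},{3},{6}}
  round 2: {{0},{1,4},{2},{3},{5},{6}}
Fixed point at round 3; 6 class(es).
1∈{1,4}, 4∈{1,4}

Answer: BISIMILAR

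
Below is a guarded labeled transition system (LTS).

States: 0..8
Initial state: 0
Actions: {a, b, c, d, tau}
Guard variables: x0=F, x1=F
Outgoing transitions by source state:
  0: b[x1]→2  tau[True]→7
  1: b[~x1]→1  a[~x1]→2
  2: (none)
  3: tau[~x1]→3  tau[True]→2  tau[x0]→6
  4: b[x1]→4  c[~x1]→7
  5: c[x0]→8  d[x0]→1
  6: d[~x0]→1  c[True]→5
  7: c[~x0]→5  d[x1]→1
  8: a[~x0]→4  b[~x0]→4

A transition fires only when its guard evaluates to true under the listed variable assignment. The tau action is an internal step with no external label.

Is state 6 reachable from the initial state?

Answer: UNREACHABLE

Trace:
11 transition(s) survive guard evaluation.
depth 0: {0}
depth 1: {7}  total {0,7}
depth 2: {5}  total {0,5,7}
Reachable = {0,5,7}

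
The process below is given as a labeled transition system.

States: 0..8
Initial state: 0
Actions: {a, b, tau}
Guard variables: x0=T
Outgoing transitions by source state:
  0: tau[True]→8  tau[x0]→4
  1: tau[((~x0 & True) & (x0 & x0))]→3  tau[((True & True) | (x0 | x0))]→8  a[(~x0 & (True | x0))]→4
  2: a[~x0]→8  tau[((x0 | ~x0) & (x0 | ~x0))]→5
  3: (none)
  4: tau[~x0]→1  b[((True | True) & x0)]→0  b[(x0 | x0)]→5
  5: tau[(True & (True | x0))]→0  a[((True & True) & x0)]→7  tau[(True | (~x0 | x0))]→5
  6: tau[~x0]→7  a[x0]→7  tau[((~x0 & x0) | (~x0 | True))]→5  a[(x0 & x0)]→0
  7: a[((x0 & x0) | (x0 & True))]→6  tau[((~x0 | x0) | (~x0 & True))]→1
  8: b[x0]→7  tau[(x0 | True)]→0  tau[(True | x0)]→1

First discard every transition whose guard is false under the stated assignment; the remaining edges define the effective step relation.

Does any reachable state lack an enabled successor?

Reach set: {0,1,4,5,6,7,8}
  0: tau→4  tau→8  [2 out]
  1: tau→8  [1 out]
  4: b→0  b→5  [2 out]
  5: a→7  tau→0  tau→5  [3 out]
  6: a→0  a→7  tau→5  [3 out]
  7: a→6  tau→1  [2 out]
  8: b→7  tau→0  tau→1  [3 out]

Answer: DEADLOCK-FREE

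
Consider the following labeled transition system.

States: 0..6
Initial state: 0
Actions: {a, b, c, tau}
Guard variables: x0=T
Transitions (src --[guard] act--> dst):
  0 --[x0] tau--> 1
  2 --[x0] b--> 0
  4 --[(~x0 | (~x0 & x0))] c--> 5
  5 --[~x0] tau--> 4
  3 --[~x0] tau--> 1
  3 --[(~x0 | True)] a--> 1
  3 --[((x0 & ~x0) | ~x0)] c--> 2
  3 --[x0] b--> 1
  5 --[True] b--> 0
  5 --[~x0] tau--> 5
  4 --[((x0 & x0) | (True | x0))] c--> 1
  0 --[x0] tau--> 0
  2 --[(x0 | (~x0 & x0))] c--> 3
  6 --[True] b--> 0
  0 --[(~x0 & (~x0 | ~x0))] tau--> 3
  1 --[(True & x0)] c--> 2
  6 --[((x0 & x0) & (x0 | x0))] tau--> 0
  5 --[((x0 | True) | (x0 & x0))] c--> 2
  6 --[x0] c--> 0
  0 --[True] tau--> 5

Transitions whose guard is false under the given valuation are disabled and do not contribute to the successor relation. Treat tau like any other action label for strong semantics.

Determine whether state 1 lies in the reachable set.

Answer: REACHABLE

Working:
Guard filter leaves 14 enabled edge(s).
depth 0: {0}
depth 1: {1,5}  cumulative {0,1,5}
depth 2: {2}  cumulative {0,1,2,5}
depth 3: {3}  cumulative {0,1,2,3,5}
Reachable = {0,1,2,3,5}
Path to 1: tau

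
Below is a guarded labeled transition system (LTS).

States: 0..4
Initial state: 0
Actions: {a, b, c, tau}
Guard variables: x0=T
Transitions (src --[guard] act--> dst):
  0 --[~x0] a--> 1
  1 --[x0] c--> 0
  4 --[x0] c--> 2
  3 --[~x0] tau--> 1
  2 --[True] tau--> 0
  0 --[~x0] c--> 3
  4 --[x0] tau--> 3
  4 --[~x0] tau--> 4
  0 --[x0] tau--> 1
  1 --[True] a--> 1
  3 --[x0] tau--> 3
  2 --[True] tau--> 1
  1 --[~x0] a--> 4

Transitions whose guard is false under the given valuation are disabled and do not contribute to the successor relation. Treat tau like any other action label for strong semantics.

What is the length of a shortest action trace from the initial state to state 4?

BFS to 4:
  L0 = {0}
  L1 = {1}
4 never appears.

Answer: UNREACHABLE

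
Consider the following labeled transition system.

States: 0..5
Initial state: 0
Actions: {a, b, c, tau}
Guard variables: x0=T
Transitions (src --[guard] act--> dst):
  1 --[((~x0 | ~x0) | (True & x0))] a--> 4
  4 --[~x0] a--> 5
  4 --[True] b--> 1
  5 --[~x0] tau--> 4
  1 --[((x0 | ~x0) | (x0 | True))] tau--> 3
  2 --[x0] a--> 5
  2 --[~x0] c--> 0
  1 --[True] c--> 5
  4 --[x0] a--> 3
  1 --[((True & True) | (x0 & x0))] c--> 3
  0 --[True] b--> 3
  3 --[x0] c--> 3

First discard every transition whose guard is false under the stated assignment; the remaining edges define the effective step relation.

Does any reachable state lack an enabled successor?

Answer: DEADLOCK-FREE

Working:
R = {0,3}
  0: b→3  [deg 1]
  3: c→3  [deg 1]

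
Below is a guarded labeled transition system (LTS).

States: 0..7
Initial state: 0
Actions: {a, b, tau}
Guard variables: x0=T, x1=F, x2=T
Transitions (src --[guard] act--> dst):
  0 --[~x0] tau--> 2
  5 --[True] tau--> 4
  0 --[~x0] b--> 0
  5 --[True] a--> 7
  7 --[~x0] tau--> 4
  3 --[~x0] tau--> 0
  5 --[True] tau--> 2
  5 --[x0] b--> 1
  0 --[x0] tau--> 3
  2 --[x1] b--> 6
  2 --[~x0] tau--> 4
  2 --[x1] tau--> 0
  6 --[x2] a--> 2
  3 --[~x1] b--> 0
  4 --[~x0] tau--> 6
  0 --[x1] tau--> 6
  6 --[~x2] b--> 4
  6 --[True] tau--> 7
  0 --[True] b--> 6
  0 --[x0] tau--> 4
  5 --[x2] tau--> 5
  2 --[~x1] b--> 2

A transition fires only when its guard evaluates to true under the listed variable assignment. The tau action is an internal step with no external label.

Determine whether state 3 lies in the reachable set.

Guard filter leaves 12 enabled edge(s).
Layer 0: {0}
Layer 1: {3,4,6}  cumulative {0,3,4,6}
Layer 2: {2,7}  cumulative {0,2,3,4,6,7}
Reach set: {0,2,3,4,6,7}
witness 3: tau

Answer: REACHABLE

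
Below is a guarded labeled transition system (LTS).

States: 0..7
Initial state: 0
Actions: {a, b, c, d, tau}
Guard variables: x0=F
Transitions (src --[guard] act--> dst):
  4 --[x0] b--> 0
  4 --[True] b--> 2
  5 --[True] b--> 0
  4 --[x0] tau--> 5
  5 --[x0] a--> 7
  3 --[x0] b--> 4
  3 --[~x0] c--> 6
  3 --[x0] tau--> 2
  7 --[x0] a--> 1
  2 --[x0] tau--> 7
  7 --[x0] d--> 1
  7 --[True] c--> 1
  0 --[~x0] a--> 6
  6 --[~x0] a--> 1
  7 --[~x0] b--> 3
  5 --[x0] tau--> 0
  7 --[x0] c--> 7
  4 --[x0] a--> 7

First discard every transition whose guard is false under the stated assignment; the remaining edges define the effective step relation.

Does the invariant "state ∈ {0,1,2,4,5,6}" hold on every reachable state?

Answer: INVARIANT HOLDS

Analysis:
Allowed set {0,1,2,4,5,6}
Reach set: {0,1,6}
  0: ✓
  1: ✓
  6: ✓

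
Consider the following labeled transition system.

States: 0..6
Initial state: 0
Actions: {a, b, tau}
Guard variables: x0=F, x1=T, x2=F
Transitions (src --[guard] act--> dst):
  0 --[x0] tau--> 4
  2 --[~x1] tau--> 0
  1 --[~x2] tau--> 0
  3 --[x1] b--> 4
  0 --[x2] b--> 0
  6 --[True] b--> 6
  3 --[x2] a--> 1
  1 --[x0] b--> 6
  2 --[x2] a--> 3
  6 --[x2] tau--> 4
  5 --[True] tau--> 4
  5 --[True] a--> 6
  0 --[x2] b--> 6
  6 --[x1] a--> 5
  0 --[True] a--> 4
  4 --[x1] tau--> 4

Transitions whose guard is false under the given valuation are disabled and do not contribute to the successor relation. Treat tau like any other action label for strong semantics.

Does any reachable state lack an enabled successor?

Answer: DEADLOCK-FREE

Working:
Reachable = {0,4}
  0: a→4  [1 exit(s)]
  4: tau→4  [1 exit(s)]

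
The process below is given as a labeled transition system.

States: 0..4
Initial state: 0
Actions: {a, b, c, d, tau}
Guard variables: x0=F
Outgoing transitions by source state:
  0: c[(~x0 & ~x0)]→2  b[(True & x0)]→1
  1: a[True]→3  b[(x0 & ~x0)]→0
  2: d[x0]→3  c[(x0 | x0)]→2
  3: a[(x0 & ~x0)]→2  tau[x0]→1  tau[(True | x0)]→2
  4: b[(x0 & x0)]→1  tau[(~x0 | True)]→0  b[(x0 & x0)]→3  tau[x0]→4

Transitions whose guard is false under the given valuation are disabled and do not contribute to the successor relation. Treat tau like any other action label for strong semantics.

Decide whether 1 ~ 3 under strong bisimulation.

Answer: NOT BISIMILAR

Trace:
Refine partition for ~:
  round 0: {{0,1,2,3,4}}
  round 1: {{0},{1},{2},{3,4}}
  round 2: {{0},{1},{2},{3},{4}}
5 equivalence class(es) (converged in 3)
1∈{1}, 3∈{3}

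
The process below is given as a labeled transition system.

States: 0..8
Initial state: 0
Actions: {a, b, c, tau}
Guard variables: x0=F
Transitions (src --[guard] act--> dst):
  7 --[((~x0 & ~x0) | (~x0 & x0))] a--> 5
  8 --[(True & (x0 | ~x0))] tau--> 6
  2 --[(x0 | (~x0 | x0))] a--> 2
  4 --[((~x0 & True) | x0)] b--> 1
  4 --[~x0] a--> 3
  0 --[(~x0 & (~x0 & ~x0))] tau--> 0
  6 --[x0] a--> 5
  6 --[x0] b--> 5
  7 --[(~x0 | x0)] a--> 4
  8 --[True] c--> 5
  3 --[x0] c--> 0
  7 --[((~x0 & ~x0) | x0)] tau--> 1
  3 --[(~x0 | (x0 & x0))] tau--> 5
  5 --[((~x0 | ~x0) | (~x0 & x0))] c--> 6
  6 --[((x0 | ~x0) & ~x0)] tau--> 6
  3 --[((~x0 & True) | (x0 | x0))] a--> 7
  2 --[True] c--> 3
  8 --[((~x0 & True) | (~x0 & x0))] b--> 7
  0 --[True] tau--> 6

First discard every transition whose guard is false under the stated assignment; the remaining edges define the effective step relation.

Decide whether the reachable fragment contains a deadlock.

Answer: DEADLOCK-FREE

Working:
Reach set: {0,6}
  0: tau→0  tau→6  [deg 2]
  6: tau→6  [deg 1]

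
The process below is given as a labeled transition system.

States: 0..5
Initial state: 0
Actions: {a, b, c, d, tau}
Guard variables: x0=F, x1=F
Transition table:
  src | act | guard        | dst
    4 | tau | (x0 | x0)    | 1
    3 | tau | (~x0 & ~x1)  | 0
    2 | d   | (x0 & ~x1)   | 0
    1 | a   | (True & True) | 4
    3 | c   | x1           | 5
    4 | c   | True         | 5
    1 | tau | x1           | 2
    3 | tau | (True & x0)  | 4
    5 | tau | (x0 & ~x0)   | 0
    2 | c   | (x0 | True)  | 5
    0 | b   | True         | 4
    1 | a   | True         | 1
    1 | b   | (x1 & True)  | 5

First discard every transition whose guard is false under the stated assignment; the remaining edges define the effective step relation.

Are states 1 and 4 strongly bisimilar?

Compute ~ classes (split until stable):
  P[0] = {{0,1,2,3,4,5}}
  P[1] = {{0},{1},{2,4},{3},{5}}
Fixed point at round 2; 5 class(es).
1∈{1}, 4∈{2,4}

Answer: NOT BISIMILAR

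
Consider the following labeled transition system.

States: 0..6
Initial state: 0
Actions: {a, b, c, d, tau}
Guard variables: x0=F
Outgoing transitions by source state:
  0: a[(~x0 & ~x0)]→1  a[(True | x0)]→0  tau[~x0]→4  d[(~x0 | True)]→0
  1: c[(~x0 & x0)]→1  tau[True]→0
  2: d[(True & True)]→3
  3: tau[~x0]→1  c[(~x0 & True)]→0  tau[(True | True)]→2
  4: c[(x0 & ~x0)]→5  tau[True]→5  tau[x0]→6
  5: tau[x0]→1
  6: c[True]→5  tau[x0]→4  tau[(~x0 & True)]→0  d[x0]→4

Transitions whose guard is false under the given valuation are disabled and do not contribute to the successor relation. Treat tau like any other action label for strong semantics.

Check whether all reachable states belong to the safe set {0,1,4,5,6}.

Answer: INVARIANT HOLDS

Analysis:
Allowed set {0,1,4,5,6}
Reachable = {0,1,4,5}
  0: ✓
  1: ✓
  4: ✓
  5: ✓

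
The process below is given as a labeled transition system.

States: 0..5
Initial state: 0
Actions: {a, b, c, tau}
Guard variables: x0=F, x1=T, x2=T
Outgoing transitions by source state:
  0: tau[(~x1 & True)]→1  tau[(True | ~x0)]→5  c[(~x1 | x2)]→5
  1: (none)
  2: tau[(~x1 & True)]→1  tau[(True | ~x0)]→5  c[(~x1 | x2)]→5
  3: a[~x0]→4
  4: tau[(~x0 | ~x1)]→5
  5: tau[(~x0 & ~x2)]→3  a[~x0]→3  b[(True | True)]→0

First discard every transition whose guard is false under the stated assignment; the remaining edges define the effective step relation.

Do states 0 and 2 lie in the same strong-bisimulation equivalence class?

Compute ~ classes (split until stable):
  P[0] = {{0,1,2,3,4,5}}
  P[1] = {{0,2},{1},{3},{4},{5}}
stable after 2 split(s): 5 block(s)
[0]={0,2}  [2]={0,2}

Answer: BISIMILAR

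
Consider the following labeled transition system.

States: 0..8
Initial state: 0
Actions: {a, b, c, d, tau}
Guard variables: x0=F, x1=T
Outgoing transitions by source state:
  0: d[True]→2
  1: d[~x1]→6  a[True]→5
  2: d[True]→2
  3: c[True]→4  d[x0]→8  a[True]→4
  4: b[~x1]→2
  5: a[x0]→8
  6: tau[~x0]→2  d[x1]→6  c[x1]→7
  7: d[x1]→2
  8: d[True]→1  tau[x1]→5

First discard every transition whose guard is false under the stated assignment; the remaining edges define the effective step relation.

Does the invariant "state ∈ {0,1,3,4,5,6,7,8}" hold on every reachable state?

Answer: INVARIANT VIOLATED at state 2

Trace:
Allowed set {0,1,3,4,5,6,7,8}
Reach set: {0,2}
  0: safe
  2: VIOLATES
witness against invariant: d → 2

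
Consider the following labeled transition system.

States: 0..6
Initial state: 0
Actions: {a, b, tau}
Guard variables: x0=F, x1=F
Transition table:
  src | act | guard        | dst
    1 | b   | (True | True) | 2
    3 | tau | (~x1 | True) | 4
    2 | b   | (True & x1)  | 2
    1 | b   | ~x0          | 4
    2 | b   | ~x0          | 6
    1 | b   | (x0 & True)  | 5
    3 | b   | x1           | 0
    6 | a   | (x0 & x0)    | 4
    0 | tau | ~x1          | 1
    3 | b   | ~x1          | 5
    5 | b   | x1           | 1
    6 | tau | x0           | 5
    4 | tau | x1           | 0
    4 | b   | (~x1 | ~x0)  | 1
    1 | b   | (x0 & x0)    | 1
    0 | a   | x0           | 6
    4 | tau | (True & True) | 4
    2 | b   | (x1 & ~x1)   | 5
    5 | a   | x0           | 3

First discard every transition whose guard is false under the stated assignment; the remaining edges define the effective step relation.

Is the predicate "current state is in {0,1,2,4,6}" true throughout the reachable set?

Inv-set: {0,1,2,4,6}
Reachable = {0,1,2,4,6}
  0: ok
  1: ok
  2: ok
  4: ok
  6: ok

Answer: INVARIANT HOLDS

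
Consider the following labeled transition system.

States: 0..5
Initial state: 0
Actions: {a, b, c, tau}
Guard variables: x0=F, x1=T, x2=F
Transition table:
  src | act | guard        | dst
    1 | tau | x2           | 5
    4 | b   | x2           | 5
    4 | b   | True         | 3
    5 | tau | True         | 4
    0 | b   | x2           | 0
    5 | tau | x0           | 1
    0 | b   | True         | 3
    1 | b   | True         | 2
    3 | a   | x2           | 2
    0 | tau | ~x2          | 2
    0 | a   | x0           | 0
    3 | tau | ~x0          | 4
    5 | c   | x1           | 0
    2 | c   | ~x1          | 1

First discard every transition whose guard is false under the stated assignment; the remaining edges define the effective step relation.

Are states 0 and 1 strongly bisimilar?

Refine partition for ~:
  P[0] = {{0,1,2,3,4,5}}
  P[1] = {{0},{1,4},{2},{3},{5}}
  P[2] = {{0},{1},{2},{3},{4},{5}}
stable after 3 split(s): 6 block(s)
0∈{0}, 1∈{1}

Answer: NOT BISIMILAR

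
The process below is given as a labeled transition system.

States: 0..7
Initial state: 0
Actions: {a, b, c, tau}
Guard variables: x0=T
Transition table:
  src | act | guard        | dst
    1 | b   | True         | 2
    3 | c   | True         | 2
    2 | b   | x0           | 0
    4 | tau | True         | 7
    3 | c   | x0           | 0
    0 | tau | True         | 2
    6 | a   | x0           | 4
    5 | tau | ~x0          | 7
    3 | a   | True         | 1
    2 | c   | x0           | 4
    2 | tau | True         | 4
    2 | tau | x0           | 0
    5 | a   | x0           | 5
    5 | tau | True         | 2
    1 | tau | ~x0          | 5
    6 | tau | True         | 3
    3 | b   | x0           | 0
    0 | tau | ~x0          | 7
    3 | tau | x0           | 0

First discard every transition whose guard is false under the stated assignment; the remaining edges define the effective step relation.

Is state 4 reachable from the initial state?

After dropping false guards: 16 live edges.
depth 0: {0}
depth 1: {2}  total {0,2}
depth 2: {4}  total {0,2,4}
depth 3: {7}  total {0,2,4,7}
R = {0,2,4,7}
witness 4: tau·c

Answer: REACHABLE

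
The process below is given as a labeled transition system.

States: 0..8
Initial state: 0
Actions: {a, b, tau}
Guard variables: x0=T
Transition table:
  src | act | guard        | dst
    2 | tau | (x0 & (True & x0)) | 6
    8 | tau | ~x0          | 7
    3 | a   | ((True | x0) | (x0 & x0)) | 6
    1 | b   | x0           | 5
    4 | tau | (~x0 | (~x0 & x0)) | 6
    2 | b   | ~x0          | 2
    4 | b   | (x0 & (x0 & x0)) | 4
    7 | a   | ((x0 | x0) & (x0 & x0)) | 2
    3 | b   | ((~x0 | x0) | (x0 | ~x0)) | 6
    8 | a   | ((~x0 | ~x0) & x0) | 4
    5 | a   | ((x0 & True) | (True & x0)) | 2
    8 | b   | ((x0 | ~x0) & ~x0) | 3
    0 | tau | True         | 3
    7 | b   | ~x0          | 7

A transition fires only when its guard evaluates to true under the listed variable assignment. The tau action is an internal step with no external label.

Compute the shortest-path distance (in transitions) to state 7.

Answer: UNREACHABLE

Working:
BFS to 7:
  L0 = {0}
  L1 = {3}
  L2 = {6}
7 never appears.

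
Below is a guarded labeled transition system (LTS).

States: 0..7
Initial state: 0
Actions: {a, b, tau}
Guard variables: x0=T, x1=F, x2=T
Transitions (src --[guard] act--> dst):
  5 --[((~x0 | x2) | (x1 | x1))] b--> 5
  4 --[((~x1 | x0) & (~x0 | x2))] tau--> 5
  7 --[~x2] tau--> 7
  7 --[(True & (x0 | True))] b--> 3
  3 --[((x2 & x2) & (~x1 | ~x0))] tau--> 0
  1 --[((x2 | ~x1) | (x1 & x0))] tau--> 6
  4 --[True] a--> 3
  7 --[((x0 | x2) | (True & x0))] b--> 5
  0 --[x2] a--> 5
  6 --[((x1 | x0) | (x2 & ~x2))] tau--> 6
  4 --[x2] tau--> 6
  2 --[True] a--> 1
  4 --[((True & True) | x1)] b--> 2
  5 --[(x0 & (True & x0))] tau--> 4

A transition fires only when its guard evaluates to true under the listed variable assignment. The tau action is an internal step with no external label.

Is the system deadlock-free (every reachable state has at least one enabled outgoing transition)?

R = {0,1,2,3,4,5,6}
  0: a→5  [1 exit(s)]
  1: tau→6  [1 exit(s)]
  2: a→1  [1 exit(s)]
  3: tau→0  [1 exit(s)]
  4: a→3  b→2  tau→5  tau→6  [4 exit(s)]
  5: b→5  tau→4  [2 exit(s)]
  6: tau→6  [1 exit(s)]

Answer: DEADLOCK-FREE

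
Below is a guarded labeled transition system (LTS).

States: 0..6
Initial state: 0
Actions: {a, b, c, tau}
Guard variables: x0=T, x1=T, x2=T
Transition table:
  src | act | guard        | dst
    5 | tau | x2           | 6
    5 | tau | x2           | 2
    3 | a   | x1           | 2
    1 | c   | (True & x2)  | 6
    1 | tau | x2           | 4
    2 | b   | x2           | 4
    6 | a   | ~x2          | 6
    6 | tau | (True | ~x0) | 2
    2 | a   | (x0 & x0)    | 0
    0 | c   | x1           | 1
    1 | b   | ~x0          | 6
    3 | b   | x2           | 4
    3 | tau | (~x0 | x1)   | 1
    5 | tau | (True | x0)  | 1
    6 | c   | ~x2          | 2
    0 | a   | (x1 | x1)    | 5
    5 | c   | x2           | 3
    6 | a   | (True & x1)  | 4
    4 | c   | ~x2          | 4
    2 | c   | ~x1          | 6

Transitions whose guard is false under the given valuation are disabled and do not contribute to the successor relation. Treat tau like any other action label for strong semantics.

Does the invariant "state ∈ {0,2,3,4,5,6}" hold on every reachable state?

Safe = {0,2,3,4,5,6}
Reachable = {0,1,2,3,4,5,6}
  0: safe
  1: outside
  2: safe
  3: safe
  4: safe
  5: safe
  6: safe
counterexample path to 1: c

Answer: INVARIANT VIOLATED at state 1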